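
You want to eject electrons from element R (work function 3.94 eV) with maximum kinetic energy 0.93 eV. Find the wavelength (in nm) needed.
254.59 nm

From Einstein's equation: KE_max = hc/λ - φ

Rearranging for λ:
hc/λ = KE_max + φ
λ = hc/(KE_max + φ)

Required photon energy:
E_photon = KE_max + φ = 0.93 + 3.94 = 4.87 eV

Required wavelength:
λ = hc/E_photon = (6.626×10⁻³⁴)(3×10⁸) / (4.87 × 1.602×10⁻¹⁹)
λ = 254.59 nm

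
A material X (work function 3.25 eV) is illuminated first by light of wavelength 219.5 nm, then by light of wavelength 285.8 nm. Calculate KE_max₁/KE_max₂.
2.2042

Using Einstein's equation: KE_max = hc/λ - φ

For λ₁ = 219.5 nm:
E₁ = hc/λ₁ = 5.6485 eV
KE₁ = E₁ - φ = 5.6485 - 3.25 = 2.3985 eV

For λ₂ = 285.8 nm:
E₂ = hc/λ₂ = 4.3381 eV
KE₂ = E₂ - φ = 4.3381 - 3.25 = 1.0881 eV

Ratio: KE₁/KE₂ = 2.3985/1.0881 = 2.2042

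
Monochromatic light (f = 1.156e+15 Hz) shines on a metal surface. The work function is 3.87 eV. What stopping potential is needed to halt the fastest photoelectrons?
0.9108 V

The stopping potential V_s satisfies: eV_s = KE_max

First, find KE_max using Einstein's equation:
E_photon = hf = (6.626×10⁻³⁴ J·s)(1.156e+15 Hz) = 4.7808 eV
KE_max = E_photon - φ = 4.7808 - 3.87 = 0.9108 eV

Since eV_s = KE_max:
V_s = KE_max/e = 0.9108 V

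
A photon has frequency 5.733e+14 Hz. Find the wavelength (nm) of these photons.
522.92 nm

Using the wave equation: c = fλ

Solving for wavelength:
λ = c/f = (3×10⁸ m/s) / (5.733e+14 Hz)
λ = 522.92 nm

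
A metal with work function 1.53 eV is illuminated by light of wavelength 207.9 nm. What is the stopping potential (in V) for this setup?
4.4336 V

The stopping potential V_s satisfies: eV_s = KE_max

First, find KE_max using Einstein's equation:
E_photon = hc/λ = 5.9636 eV
KE_max = E_photon - φ = 5.9636 - 1.53 = 4.4336 eV

Since eV_s = KE_max:
V_s = KE_max/e = 4.4336 V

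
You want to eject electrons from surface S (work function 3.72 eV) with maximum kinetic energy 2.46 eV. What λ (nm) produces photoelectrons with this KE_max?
200.62 nm

From Einstein's equation: KE_max = hc/λ - φ

Rearranging for λ:
hc/λ = KE_max + φ
λ = hc/(KE_max + φ)

Required photon energy:
E_photon = KE_max + φ = 2.46 + 3.72 = 6.18 eV

Required wavelength:
λ = hc/E_photon = (6.626×10⁻³⁴)(3×10⁸) / (6.18 × 1.602×10⁻¹⁹)
λ = 200.62 nm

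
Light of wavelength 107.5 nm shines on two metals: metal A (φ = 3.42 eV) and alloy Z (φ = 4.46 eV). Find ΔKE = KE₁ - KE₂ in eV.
1.0400 eV

Using KE_max = hc/λ - φ for each metal:

Photon energy: E = hc/λ = 11.5334 eV

For metal A (φ₁ = 3.42 eV):
KE₁ = E - φ₁ = 11.5334 - 3.42 = 8.1134 eV

For alloy Z (φ₂ = 4.46 eV):
KE₂ = E - φ₂ = 11.5334 - 4.46 = 7.0734 eV

Difference:
ΔKE = KE₁ - KE₂ = 8.1134 - 7.0734 = 1.0400 eV

Note: The difference equals the difference in work functions: 4.46 - 3.42 = 1.04 eV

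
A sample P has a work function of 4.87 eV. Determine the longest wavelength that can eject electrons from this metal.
254.59 nm

The threshold wavelength is when the photon energy equals the work function:
hc/λ₀ = φ

Solving for λ₀:
λ₀ = hc/φ = (6.626×10⁻³⁴ J·s)(3×10⁸ m/s) / (4.87 eV × 1.602×10⁻¹⁹ J/eV)
λ₀ = 254.59 nm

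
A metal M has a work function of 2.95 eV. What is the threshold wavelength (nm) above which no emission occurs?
420.29 nm

The threshold wavelength is when the photon energy equals the work function:
hc/λ₀ = φ

Solving for λ₀:
λ₀ = hc/φ = (6.626×10⁻³⁴ J·s)(3×10⁸ m/s) / (2.95 eV × 1.602×10⁻¹⁹ J/eV)
λ₀ = 420.29 nm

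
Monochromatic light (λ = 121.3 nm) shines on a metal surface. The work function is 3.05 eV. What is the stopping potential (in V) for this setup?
7.1713 V

The stopping potential V_s satisfies: eV_s = KE_max

First, find KE_max using Einstein's equation:
E_photon = hc/λ = 10.2213 eV
KE_max = E_photon - φ = 10.2213 - 3.05 = 7.1713 eV

Since eV_s = KE_max:
V_s = KE_max/e = 7.1713 V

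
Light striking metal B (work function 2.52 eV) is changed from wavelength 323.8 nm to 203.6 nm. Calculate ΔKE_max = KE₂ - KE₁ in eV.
2.2606 eV

Using Einstein's equation: KE_max = hc/λ - φ

For λ₁ = 323.8 nm:
KE₁ = hc/λ₁ - φ = 3.8290 - 2.52 = 1.3090 eV

For λ₂ = 203.6 nm:
KE₂ = hc/λ₂ - φ = 6.0896 - 2.52 = 3.5696 eV

Change in KE:
ΔKE = KE₂ - KE₁ = 3.5696 - 1.3090 = 2.2606 eV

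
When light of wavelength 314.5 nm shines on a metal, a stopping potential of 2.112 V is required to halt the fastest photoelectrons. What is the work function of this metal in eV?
1.83 eV

The stopping potential gives the maximum kinetic energy: KE_max = eV_s = 2.112 eV

From Einstein's photoelectric equation: KE_max = hc/λ - φ
Rearranging: φ = hc/λ - KE_max

Calculate photon energy:
E_photon = hc/λ = (6.626×10⁻³⁴ J·s)(3×10⁸ m/s) / (314.5×10⁻⁹ m) = 3.9423 eV

Therefore:
φ = 3.9423 - 2.112 = 1.83 eV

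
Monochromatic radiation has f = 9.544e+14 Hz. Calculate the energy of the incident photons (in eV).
3.9471 eV

Using E = hf:

E = hf = (6.626×10⁻³⁴ J·s)(9.544e+14 Hz)
E = 3.9471 eV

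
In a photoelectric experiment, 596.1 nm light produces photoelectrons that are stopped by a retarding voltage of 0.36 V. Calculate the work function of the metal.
1.72 eV

The stopping potential gives the maximum kinetic energy: KE_max = eV_s = 0.36 eV

From Einstein's photoelectric equation: KE_max = hc/λ - φ
Rearranging: φ = hc/λ - KE_max

Calculate photon energy:
E_photon = hc/λ = (6.626×10⁻³⁴ J·s)(3×10⁸ m/s) / (596.1×10⁻⁹ m) = 2.0799 eV

Therefore:
φ = 2.0799 - 0.36 = 1.72 eV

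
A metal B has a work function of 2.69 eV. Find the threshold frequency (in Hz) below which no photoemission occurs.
6.5044e+14 Hz

The threshold frequency is when the photon energy equals the work function:
hf₀ = φ

Solving for f₀:
f₀ = φ/h = (2.69 eV × 1.602×10⁻¹⁹ J/eV) / (6.626×10⁻³⁴ J·s)
f₀ = 6.5044e+14 Hz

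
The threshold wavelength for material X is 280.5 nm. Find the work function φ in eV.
4.42 eV

At the threshold wavelength, photon energy equals work function:
φ = hc/λ₀

Calculating:
φ = (6.626×10⁻³⁴ J·s)(3×10⁸ m/s) / (280.5×10⁻⁹ m)
φ = 4.42 eV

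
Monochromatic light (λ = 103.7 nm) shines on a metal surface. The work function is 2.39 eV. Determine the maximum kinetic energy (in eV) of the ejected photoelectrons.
9.5660 eV

Using Einstein's photoelectric equation: KE_max = hf - φ = hc/λ - φ

First, calculate the photon energy:
E_photon = hc/λ = (6.626×10⁻³⁴ J·s)(3×10⁸ m/s) / (103.7×10⁻⁹ m)
E_photon = 11.9560 eV

Then, the maximum kinetic energy:
KE_max = E_photon - φ = 11.9560 eV - 2.39 eV = 9.5660 eV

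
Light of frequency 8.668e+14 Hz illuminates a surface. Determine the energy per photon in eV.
3.5848 eV

Using E = hf:

E = hf = (6.626×10⁻³⁴ J·s)(8.668e+14 Hz)
E = 3.5848 eV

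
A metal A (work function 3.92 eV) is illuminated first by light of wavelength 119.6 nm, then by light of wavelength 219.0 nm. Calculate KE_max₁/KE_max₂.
3.7020

Using Einstein's equation: KE_max = hc/λ - φ

For λ₁ = 119.6 nm:
E₁ = hc/λ₁ = 10.3666 eV
KE₁ = E₁ - φ = 10.3666 - 3.92 = 6.4466 eV

For λ₂ = 219.0 nm:
E₂ = hc/λ₂ = 5.6614 eV
KE₂ = E₂ - φ = 5.6614 - 3.92 = 1.7414 eV

Ratio: KE₁/KE₂ = 6.4466/1.7414 = 3.7020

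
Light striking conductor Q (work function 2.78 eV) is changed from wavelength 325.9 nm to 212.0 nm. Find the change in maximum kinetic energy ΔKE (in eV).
2.0439 eV

Using Einstein's equation: KE_max = hc/λ - φ

For λ₁ = 325.9 nm:
KE₁ = hc/λ₁ - φ = 3.8044 - 2.78 = 1.0244 eV

For λ₂ = 212.0 nm:
KE₂ = hc/λ₂ - φ = 5.8483 - 2.78 = 3.0683 eV

Change in KE:
ΔKE = KE₂ - KE₁ = 3.0683 - 1.0244 = 2.0439 eV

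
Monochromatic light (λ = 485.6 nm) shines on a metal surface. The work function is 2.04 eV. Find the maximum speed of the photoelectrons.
4.2489e+05 m/s

First, find the maximum kinetic energy:
E_photon = hc/λ = 2.5532 eV
KE_max = E_photon - φ = 2.5532 - 2.04 = 0.5132 eV

Convert to Joules: KE_max = 0.5132 × 1.602×10⁻¹⁹ J = 8.2226e-20 J

Then use KE = ½mv² to find velocity:
v = √(2·KE/m) = √(2 × 8.2226e-20 J / 9.109e-31 kg)
v = 4.2489e+05 m/s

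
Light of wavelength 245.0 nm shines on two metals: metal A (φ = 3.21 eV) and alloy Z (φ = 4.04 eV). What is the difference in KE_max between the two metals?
0.8300 eV

Using KE_max = hc/λ - φ for each metal:

Photon energy: E = hc/λ = 5.0606 eV

For metal A (φ₁ = 3.21 eV):
KE₁ = E - φ₁ = 5.0606 - 3.21 = 1.8506 eV

For alloy Z (φ₂ = 4.04 eV):
KE₂ = E - φ₂ = 5.0606 - 4.04 = 1.0206 eV

Difference:
ΔKE = KE₁ - KE₂ = 1.8506 - 1.0206 = 0.8300 eV

Note: The difference equals the difference in work functions: 4.04 - 3.21 = 0.83 eV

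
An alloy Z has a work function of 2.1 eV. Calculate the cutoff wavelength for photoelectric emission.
590.40 nm

The threshold wavelength is when the photon energy equals the work function:
hc/λ₀ = φ

Solving for λ₀:
λ₀ = hc/φ = (6.626×10⁻³⁴ J·s)(3×10⁸ m/s) / (2.1 eV × 1.602×10⁻¹⁹ J/eV)
λ₀ = 590.40 nm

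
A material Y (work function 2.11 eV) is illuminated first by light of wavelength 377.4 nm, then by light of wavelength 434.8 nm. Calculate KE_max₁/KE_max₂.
1.5849

Using Einstein's equation: KE_max = hc/λ - φ

For λ₁ = 377.4 nm:
E₁ = hc/λ₁ = 3.2852 eV
KE₁ = E₁ - φ = 3.2852 - 2.11 = 1.1752 eV

For λ₂ = 434.8 nm:
E₂ = hc/λ₂ = 2.8515 eV
KE₂ = E₂ - φ = 2.8515 - 2.11 = 0.7415 eV

Ratio: KE₁/KE₂ = 1.1752/0.7415 = 1.5849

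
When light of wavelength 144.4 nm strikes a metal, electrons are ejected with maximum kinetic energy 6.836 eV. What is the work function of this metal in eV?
1.75 eV

From Einstein's photoelectric equation: KE_max = hf - φ = hc/λ - φ

Rearranging for φ:
φ = hc/λ - KE_max

Calculate photon energy:
E_photon = hc/λ = 8.5862 eV

Therefore:
φ = 8.5862 - 6.836 = 1.75 eV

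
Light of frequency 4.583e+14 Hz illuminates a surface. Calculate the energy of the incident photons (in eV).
1.8954 eV

Using E = hf:

E = hf = (6.626×10⁻³⁴ J·s)(4.583e+14 Hz)
E = 1.8954 eV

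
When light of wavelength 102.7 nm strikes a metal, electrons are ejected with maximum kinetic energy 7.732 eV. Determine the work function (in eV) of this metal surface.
4.34 eV

From Einstein's photoelectric equation: KE_max = hf - φ = hc/λ - φ

Rearranging for φ:
φ = hc/λ - KE_max

Calculate photon energy:
E_photon = hc/λ = 12.0725 eV

Therefore:
φ = 12.0725 - 7.732 = 4.34 eV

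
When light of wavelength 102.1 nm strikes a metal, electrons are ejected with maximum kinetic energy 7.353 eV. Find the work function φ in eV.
4.79 eV

From Einstein's photoelectric equation: KE_max = hf - φ = hc/λ - φ

Rearranging for φ:
φ = hc/λ - KE_max

Calculate photon energy:
E_photon = hc/λ = 12.1434 eV

Therefore:
φ = 12.1434 - 7.353 = 4.79 eV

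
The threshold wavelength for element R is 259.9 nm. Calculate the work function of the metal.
4.77 eV

At the threshold wavelength, photon energy equals work function:
φ = hc/λ₀

Calculating:
φ = (6.626×10⁻³⁴ J·s)(3×10⁸ m/s) / (259.9×10⁻⁹ m)
φ = 4.77 eV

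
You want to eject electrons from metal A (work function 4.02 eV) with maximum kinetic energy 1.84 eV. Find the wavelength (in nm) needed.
211.58 nm

From Einstein's equation: KE_max = hc/λ - φ

Rearranging for λ:
hc/λ = KE_max + φ
λ = hc/(KE_max + φ)

Required photon energy:
E_photon = KE_max + φ = 1.84 + 4.02 = 5.86 eV

Required wavelength:
λ = hc/E_photon = (6.626×10⁻³⁴)(3×10⁸) / (5.86 × 1.602×10⁻¹⁹)
λ = 211.58 nm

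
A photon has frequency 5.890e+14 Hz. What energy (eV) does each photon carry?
2.4359 eV

Using E = hf:

E = hf = (6.626×10⁻³⁴ J·s)(5.890e+14 Hz)
E = 2.4359 eV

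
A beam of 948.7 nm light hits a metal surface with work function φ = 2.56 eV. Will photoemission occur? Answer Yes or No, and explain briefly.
No

For photoemission, the photon energy must exceed the work function.

Photon energy: E = hc/λ = 1.3069 eV
Work function: φ = 2.56 eV

Since E_photon (1.3069 eV) < φ (2.56 eV), photoemission will NOT occur.
The threshold wavelength is λ₀ = hc/φ = 484.3 nm.
Since 948.7 nm > 484.3 nm, the photons lack sufficient energy.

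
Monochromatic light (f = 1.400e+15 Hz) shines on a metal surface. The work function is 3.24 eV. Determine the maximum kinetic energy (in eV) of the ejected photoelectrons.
2.5499 eV

Using Einstein's photoelectric equation: KE_max = hf - φ

First, calculate the photon energy:
E_photon = hf = (6.626×10⁻³⁴ J·s)(1.400e+15 Hz)
E_photon = 5.7899 eV

Then, the maximum kinetic energy:
KE_max = E_photon - φ = 5.7899 eV - 3.24 eV = 2.5499 eV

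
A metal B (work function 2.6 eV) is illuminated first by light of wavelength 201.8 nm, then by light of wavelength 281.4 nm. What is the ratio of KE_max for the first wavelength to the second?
1.9623

Using Einstein's equation: KE_max = hc/λ - φ

For λ₁ = 201.8 nm:
E₁ = hc/λ₁ = 6.1439 eV
KE₁ = E₁ - φ = 6.1439 - 2.6 = 3.5439 eV

For λ₂ = 281.4 nm:
E₂ = hc/λ₂ = 4.4060 eV
KE₂ = E₂ - φ = 4.4060 - 2.6 = 1.8060 eV

Ratio: KE₁/KE₂ = 3.5439/1.8060 = 1.9623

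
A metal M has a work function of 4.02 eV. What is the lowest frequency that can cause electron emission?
9.7203e+14 Hz

The threshold frequency is when the photon energy equals the work function:
hf₀ = φ

Solving for f₀:
f₀ = φ/h = (4.02 eV × 1.602×10⁻¹⁹ J/eV) / (6.626×10⁻³⁴ J·s)
f₀ = 9.7203e+14 Hz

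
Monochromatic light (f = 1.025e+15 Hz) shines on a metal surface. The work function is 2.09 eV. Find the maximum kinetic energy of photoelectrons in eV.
2.1491 eV

Using Einstein's photoelectric equation: KE_max = hf - φ

First, calculate the photon energy:
E_photon = hf = (6.626×10⁻³⁴ J·s)(1.025e+15 Hz)
E_photon = 4.2391 eV

Then, the maximum kinetic energy:
KE_max = E_photon - φ = 4.2391 eV - 2.09 eV = 2.1491 eV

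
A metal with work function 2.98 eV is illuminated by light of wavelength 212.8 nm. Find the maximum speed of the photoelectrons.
1.0006e+06 m/s

First, find the maximum kinetic energy:
E_photon = hc/λ = 5.8263 eV
KE_max = E_photon - φ = 5.8263 - 2.98 = 2.8463 eV

Convert to Joules: KE_max = 2.8463 × 1.602×10⁻¹⁹ J = 4.5603e-19 J

Then use KE = ½mv² to find velocity:
v = √(2·KE/m) = √(2 × 4.5603e-19 J / 9.109e-31 kg)
v = 1.0006e+06 m/s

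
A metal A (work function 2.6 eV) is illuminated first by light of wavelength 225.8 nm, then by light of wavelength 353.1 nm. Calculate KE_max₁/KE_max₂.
3.1722

Using Einstein's equation: KE_max = hc/λ - φ

For λ₁ = 225.8 nm:
E₁ = hc/λ₁ = 5.4909 eV
KE₁ = E₁ - φ = 5.4909 - 2.6 = 2.8909 eV

For λ₂ = 353.1 nm:
E₂ = hc/λ₂ = 3.5113 eV
KE₂ = E₂ - φ = 3.5113 - 2.6 = 0.9113 eV

Ratio: KE₁/KE₂ = 2.8909/0.9113 = 3.1722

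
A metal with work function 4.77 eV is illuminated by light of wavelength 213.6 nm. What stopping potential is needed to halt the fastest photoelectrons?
1.0345 V

The stopping potential V_s satisfies: eV_s = KE_max

First, find KE_max using Einstein's equation:
E_photon = hc/λ = 5.8045 eV
KE_max = E_photon - φ = 5.8045 - 4.77 = 1.0345 eV

Since eV_s = KE_max:
V_s = KE_max/e = 1.0345 V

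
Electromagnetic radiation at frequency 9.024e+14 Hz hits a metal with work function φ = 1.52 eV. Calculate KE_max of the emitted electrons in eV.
2.2120 eV

Using Einstein's photoelectric equation: KE_max = hf - φ

First, calculate the photon energy:
E_photon = hf = (6.626×10⁻³⁴ J·s)(9.024e+14 Hz)
E_photon = 3.7320 eV

Then, the maximum kinetic energy:
KE_max = E_photon - φ = 3.7320 eV - 1.52 eV = 2.2120 eV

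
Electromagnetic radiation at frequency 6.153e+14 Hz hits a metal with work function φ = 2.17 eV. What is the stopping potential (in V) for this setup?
0.3747 V

The stopping potential V_s satisfies: eV_s = KE_max

First, find KE_max using Einstein's equation:
E_photon = hf = (6.626×10⁻³⁴ J·s)(6.153e+14 Hz) = 2.5447 eV
KE_max = E_photon - φ = 2.5447 - 2.17 = 0.3747 eV

Since eV_s = KE_max:
V_s = KE_max/e = 0.3747 V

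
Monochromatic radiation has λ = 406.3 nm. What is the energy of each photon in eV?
3.0515 eV

Using E = hf = hc/λ:

E = hc/λ = (6.626×10⁻³⁴ J·s)(3×10⁸ m/s) / (406.3×10⁻⁹ m)
E = 3.0515 eV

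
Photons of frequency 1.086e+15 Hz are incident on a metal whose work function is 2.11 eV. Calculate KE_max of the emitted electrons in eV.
2.3813 eV

Using Einstein's photoelectric equation: KE_max = hf - φ

First, calculate the photon energy:
E_photon = hf = (6.626×10⁻³⁴ J·s)(1.086e+15 Hz)
E_photon = 4.4913 eV

Then, the maximum kinetic energy:
KE_max = E_photon - φ = 4.4913 eV - 2.11 eV = 2.3813 eV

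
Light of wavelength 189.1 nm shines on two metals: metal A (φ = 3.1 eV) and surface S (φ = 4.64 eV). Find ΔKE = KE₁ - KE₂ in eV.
1.5400 eV

Using KE_max = hc/λ - φ for each metal:

Photon energy: E = hc/λ = 6.5565 eV

For metal A (φ₁ = 3.1 eV):
KE₁ = E - φ₁ = 6.5565 - 3.1 = 3.4565 eV

For surface S (φ₂ = 4.64 eV):
KE₂ = E - φ₂ = 6.5565 - 4.64 = 1.9165 eV

Difference:
ΔKE = KE₁ - KE₂ = 3.4565 - 1.9165 = 1.5400 eV

Note: The difference equals the difference in work functions: 4.64 - 3.1 = 1.54 eV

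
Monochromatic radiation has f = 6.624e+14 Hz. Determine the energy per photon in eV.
2.7395 eV

Using E = hf:

E = hf = (6.626×10⁻³⁴ J·s)(6.624e+14 Hz)
E = 2.7395 eV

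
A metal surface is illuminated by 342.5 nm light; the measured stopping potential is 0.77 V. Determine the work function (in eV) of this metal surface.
2.85 eV

The stopping potential gives the maximum kinetic energy: KE_max = eV_s = 0.77 eV

From Einstein's photoelectric equation: KE_max = hc/λ - φ
Rearranging: φ = hc/λ - KE_max

Calculate photon energy:
E_photon = hc/λ = (6.626×10⁻³⁴ J·s)(3×10⁸ m/s) / (342.5×10⁻⁹ m) = 3.6200 eV

Therefore:
φ = 3.6200 - 0.77 = 2.85 eV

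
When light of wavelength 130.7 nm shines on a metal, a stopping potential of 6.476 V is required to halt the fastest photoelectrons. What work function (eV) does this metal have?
3.01 eV

The stopping potential gives the maximum kinetic energy: KE_max = eV_s = 6.476 eV

From Einstein's photoelectric equation: KE_max = hc/λ - φ
Rearranging: φ = hc/λ - KE_max

Calculate photon energy:
E_photon = hc/λ = (6.626×10⁻³⁴ J·s)(3×10⁸ m/s) / (130.7×10⁻⁹ m) = 9.4862 eV

Therefore:
φ = 9.4862 - 6.476 = 3.01 eV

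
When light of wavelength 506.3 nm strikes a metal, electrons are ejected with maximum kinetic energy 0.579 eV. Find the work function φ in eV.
1.87 eV

From Einstein's photoelectric equation: KE_max = hf - φ = hc/λ - φ

Rearranging for φ:
φ = hc/λ - KE_max

Calculate photon energy:
E_photon = hc/λ = 2.4488 eV

Therefore:
φ = 2.4488 - 0.579 = 1.87 eV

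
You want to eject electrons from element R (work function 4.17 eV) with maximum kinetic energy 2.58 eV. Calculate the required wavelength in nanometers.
183.68 nm

From Einstein's equation: KE_max = hc/λ - φ

Rearranging for λ:
hc/λ = KE_max + φ
λ = hc/(KE_max + φ)

Required photon energy:
E_photon = KE_max + φ = 2.58 + 4.17 = 6.75 eV

Required wavelength:
λ = hc/E_photon = (6.626×10⁻³⁴)(3×10⁸) / (6.75 × 1.602×10⁻¹⁹)
λ = 183.68 nm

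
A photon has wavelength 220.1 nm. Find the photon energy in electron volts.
5.6331 eV

Using E = hf = hc/λ:

E = hc/λ = (6.626×10⁻³⁴ J·s)(3×10⁸ m/s) / (220.1×10⁻⁹ m)
E = 5.6331 eV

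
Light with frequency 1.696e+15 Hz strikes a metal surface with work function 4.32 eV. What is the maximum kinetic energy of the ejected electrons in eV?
2.6941 eV

Using Einstein's photoelectric equation: KE_max = hf - φ

First, calculate the photon energy:
E_photon = hf = (6.626×10⁻³⁴ J·s)(1.696e+15 Hz)
E_photon = 7.0141 eV

Then, the maximum kinetic energy:
KE_max = E_photon - φ = 7.0141 eV - 4.32 eV = 2.6941 eV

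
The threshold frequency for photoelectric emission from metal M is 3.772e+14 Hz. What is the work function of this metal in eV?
1.56 eV

At the threshold frequency, photon energy equals work function:
φ = hf₀

Calculating:
φ = (6.626×10⁻³⁴ J·s)(3.772e+14 Hz)
φ = 1.56 eV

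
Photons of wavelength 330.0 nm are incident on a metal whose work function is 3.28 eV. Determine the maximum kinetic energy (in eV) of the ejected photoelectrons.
0.4771 eV

Using Einstein's photoelectric equation: KE_max = hf - φ = hc/λ - φ

First, calculate the photon energy:
E_photon = hc/λ = (6.626×10⁻³⁴ J·s)(3×10⁸ m/s) / (330.0×10⁻⁹ m)
E_photon = 3.7571 eV

Then, the maximum kinetic energy:
KE_max = E_photon - φ = 3.7571 eV - 3.28 eV = 0.4771 eV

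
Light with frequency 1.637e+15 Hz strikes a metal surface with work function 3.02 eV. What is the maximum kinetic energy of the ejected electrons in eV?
3.7501 eV

Using Einstein's photoelectric equation: KE_max = hf - φ

First, calculate the photon energy:
E_photon = hf = (6.626×10⁻³⁴ J·s)(1.637e+15 Hz)
E_photon = 6.7701 eV

Then, the maximum kinetic energy:
KE_max = E_photon - φ = 6.7701 eV - 3.02 eV = 3.7501 eV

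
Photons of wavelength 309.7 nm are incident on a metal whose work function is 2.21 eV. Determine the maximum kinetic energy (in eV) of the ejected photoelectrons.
1.7934 eV

Using Einstein's photoelectric equation: KE_max = hf - φ = hc/λ - φ

First, calculate the photon energy:
E_photon = hc/λ = (6.626×10⁻³⁴ J·s)(3×10⁸ m/s) / (309.7×10⁻⁹ m)
E_photon = 4.0034 eV

Then, the maximum kinetic energy:
KE_max = E_photon - φ = 4.0034 eV - 2.21 eV = 1.7934 eV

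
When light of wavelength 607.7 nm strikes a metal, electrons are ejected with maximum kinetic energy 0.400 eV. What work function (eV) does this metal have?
1.64 eV

From Einstein's photoelectric equation: KE_max = hf - φ = hc/λ - φ

Rearranging for φ:
φ = hc/λ - KE_max

Calculate photon energy:
E_photon = hc/λ = 2.0402 eV

Therefore:
φ = 2.0402 - 0.400 = 1.64 eV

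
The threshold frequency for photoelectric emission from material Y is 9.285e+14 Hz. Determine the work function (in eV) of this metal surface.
3.84 eV

At the threshold frequency, photon energy equals work function:
φ = hf₀

Calculating:
φ = (6.626×10⁻³⁴ J·s)(9.285e+14 Hz)
φ = 3.84 eV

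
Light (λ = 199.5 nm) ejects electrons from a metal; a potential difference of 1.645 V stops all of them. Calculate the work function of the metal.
4.57 eV

The stopping potential gives the maximum kinetic energy: KE_max = eV_s = 1.645 eV

From Einstein's photoelectric equation: KE_max = hc/λ - φ
Rearranging: φ = hc/λ - KE_max

Calculate photon energy:
E_photon = hc/λ = (6.626×10⁻³⁴ J·s)(3×10⁸ m/s) / (199.5×10⁻⁹ m) = 6.2147 eV

Therefore:
φ = 6.2147 - 1.645 = 4.57 eV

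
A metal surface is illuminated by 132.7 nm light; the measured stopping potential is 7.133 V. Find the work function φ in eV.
2.21 eV

The stopping potential gives the maximum kinetic energy: KE_max = eV_s = 7.133 eV

From Einstein's photoelectric equation: KE_max = hc/λ - φ
Rearranging: φ = hc/λ - KE_max

Calculate photon energy:
E_photon = hc/λ = (6.626×10⁻³⁴ J·s)(3×10⁸ m/s) / (132.7×10⁻⁹ m) = 9.3432 eV

Therefore:
φ = 9.3432 - 7.133 = 2.21 eV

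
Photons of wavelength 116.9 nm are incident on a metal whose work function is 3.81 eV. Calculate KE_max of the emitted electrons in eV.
6.7960 eV

Using Einstein's photoelectric equation: KE_max = hf - φ = hc/λ - φ

First, calculate the photon energy:
E_photon = hc/λ = (6.626×10⁻³⁴ J·s)(3×10⁸ m/s) / (116.9×10⁻⁹ m)
E_photon = 10.6060 eV

Then, the maximum kinetic energy:
KE_max = E_photon - φ = 10.6060 eV - 3.81 eV = 6.7960 eV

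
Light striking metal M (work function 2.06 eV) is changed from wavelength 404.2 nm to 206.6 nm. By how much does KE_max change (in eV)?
2.9338 eV

Using Einstein's equation: KE_max = hc/λ - φ

For λ₁ = 404.2 nm:
KE₁ = hc/λ₁ - φ = 3.0674 - 2.06 = 1.0074 eV

For λ₂ = 206.6 nm:
KE₂ = hc/λ₂ - φ = 6.0012 - 2.06 = 3.9412 eV

Change in KE:
ΔKE = KE₂ - KE₁ = 3.9412 - 1.0074 = 2.9338 eV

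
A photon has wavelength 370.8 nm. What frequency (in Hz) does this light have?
8.0850e+14 Hz

Using the wave equation: c = fλ

Solving for frequency:
f = c/λ = (3×10⁸ m/s) / (370.8×10⁻⁹ m)
f = 8.0850e+14 Hz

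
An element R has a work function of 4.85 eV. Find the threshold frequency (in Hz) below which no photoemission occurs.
1.1727e+15 Hz

The threshold frequency is when the photon energy equals the work function:
hf₀ = φ

Solving for f₀:
f₀ = φ/h = (4.85 eV × 1.602×10⁻¹⁹ J/eV) / (6.626×10⁻³⁴ J·s)
f₀ = 1.1727e+15 Hz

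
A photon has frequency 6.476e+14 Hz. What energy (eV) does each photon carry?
2.6783 eV

Using E = hf:

E = hf = (6.626×10⁻³⁴ J·s)(6.476e+14 Hz)
E = 2.6783 eV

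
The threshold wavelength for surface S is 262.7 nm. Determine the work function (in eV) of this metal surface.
4.72 eV

At the threshold wavelength, photon energy equals work function:
φ = hc/λ₀

Calculating:
φ = (6.626×10⁻³⁴ J·s)(3×10⁸ m/s) / (262.7×10⁻⁹ m)
φ = 4.72 eV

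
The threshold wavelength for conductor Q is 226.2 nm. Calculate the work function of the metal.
5.48 eV

At the threshold wavelength, photon energy equals work function:
φ = hc/λ₀

Calculating:
φ = (6.626×10⁻³⁴ J·s)(3×10⁸ m/s) / (226.2×10⁻⁹ m)
φ = 5.48 eV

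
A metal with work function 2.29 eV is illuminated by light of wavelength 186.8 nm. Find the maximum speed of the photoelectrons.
1.2366e+06 m/s

First, find the maximum kinetic energy:
E_photon = hc/λ = 6.6373 eV
KE_max = E_photon - φ = 6.6373 - 2.29 = 4.3473 eV

Convert to Joules: KE_max = 4.3473 × 1.602×10⁻¹⁹ J = 6.9651e-19 J

Then use KE = ½mv² to find velocity:
v = √(2·KE/m) = √(2 × 6.9651e-19 J / 9.109e-31 kg)
v = 1.2366e+06 m/s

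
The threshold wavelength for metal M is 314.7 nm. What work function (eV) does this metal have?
3.94 eV

At the threshold wavelength, photon energy equals work function:
φ = hc/λ₀

Calculating:
φ = (6.626×10⁻³⁴ J·s)(3×10⁸ m/s) / (314.7×10⁻⁹ m)
φ = 3.94 eV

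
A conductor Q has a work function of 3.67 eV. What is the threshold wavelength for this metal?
337.83 nm

The threshold wavelength is when the photon energy equals the work function:
hc/λ₀ = φ

Solving for λ₀:
λ₀ = hc/φ = (6.626×10⁻³⁴ J·s)(3×10⁸ m/s) / (3.67 eV × 1.602×10⁻¹⁹ J/eV)
λ₀ = 337.83 nm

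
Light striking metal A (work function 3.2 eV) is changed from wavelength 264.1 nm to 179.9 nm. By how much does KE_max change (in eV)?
2.1972 eV

Using Einstein's equation: KE_max = hc/λ - φ

For λ₁ = 264.1 nm:
KE₁ = hc/λ₁ - φ = 4.6946 - 3.2 = 1.4946 eV

For λ₂ = 179.9 nm:
KE₂ = hc/λ₂ - φ = 6.8918 - 3.2 = 3.6918 eV

Change in KE:
ΔKE = KE₂ - KE₁ = 3.6918 - 1.4946 = 2.1972 eV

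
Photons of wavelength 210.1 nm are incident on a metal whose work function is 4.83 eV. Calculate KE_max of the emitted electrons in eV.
1.0712 eV

Using Einstein's photoelectric equation: KE_max = hf - φ = hc/λ - φ

First, calculate the photon energy:
E_photon = hc/λ = (6.626×10⁻³⁴ J·s)(3×10⁸ m/s) / (210.1×10⁻⁹ m)
E_photon = 5.9012 eV

Then, the maximum kinetic energy:
KE_max = E_photon - φ = 5.9012 eV - 4.83 eV = 1.0712 eV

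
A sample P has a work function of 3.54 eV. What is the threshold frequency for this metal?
8.5597e+14 Hz

The threshold frequency is when the photon energy equals the work function:
hf₀ = φ

Solving for f₀:
f₀ = φ/h = (3.54 eV × 1.602×10⁻¹⁹ J/eV) / (6.626×10⁻³⁴ J·s)
f₀ = 8.5597e+14 Hz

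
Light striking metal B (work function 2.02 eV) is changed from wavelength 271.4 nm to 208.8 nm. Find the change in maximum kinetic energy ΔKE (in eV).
1.3696 eV

Using Einstein's equation: KE_max = hc/λ - φ

For λ₁ = 271.4 nm:
KE₁ = hc/λ₁ - φ = 4.5683 - 2.02 = 2.5483 eV

For λ₂ = 208.8 nm:
KE₂ = hc/λ₂ - φ = 5.9379 - 2.02 = 3.9179 eV

Change in KE:
ΔKE = KE₂ - KE₁ = 3.9179 - 2.5483 = 1.3696 eV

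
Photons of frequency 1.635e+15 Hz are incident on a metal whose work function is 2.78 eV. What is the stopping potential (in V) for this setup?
3.9818 V

The stopping potential V_s satisfies: eV_s = KE_max

First, find KE_max using Einstein's equation:
E_photon = hf = (6.626×10⁻³⁴ J·s)(1.635e+15 Hz) = 6.7618 eV
KE_max = E_photon - φ = 6.7618 - 2.78 = 3.9818 eV

Since eV_s = KE_max:
V_s = KE_max/e = 3.9818 V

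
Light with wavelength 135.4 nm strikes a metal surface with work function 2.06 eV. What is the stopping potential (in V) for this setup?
7.0969 V

The stopping potential V_s satisfies: eV_s = KE_max

First, find KE_max using Einstein's equation:
E_photon = hc/λ = 9.1569 eV
KE_max = E_photon - φ = 9.1569 - 2.06 = 7.0969 eV

Since eV_s = KE_max:
V_s = KE_max/e = 7.0969 V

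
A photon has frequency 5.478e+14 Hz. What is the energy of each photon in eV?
2.2655 eV

Using E = hf:

E = hf = (6.626×10⁻³⁴ J·s)(5.478e+14 Hz)
E = 2.2655 eV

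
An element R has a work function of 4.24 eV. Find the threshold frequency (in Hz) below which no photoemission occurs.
1.0252e+15 Hz

The threshold frequency is when the photon energy equals the work function:
hf₀ = φ

Solving for f₀:
f₀ = φ/h = (4.24 eV × 1.602×10⁻¹⁹ J/eV) / (6.626×10⁻³⁴ J·s)
f₀ = 1.0252e+15 Hz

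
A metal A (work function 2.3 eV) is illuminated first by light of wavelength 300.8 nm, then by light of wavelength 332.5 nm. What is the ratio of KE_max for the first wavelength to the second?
1.2750

Using Einstein's equation: KE_max = hc/λ - φ

For λ₁ = 300.8 nm:
E₁ = hc/λ₁ = 4.1218 eV
KE₁ = E₁ - φ = 4.1218 - 2.3 = 1.8218 eV

For λ₂ = 332.5 nm:
E₂ = hc/λ₂ = 3.7288 eV
KE₂ = E₂ - φ = 3.7288 - 2.3 = 1.4288 eV

Ratio: KE₁/KE₂ = 1.8218/1.4288 = 1.2750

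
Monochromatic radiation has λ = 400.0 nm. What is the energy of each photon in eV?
3.0996 eV

Using E = hf = hc/λ:

E = hc/λ = (6.626×10⁻³⁴ J·s)(3×10⁸ m/s) / (400.0×10⁻⁹ m)
E = 3.0996 eV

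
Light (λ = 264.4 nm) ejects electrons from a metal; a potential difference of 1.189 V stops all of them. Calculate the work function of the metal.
3.50 eV

The stopping potential gives the maximum kinetic energy: KE_max = eV_s = 1.189 eV

From Einstein's photoelectric equation: KE_max = hc/λ - φ
Rearranging: φ = hc/λ - KE_max

Calculate photon energy:
E_photon = hc/λ = (6.626×10⁻³⁴ J·s)(3×10⁸ m/s) / (264.4×10⁻⁹ m) = 4.6893 eV

Therefore:
φ = 4.6893 - 1.189 = 3.50 eV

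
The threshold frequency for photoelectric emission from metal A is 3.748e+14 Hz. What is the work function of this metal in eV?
1.55 eV

At the threshold frequency, photon energy equals work function:
φ = hf₀

Calculating:
φ = (6.626×10⁻³⁴ J·s)(3.748e+14 Hz)
φ = 1.55 eV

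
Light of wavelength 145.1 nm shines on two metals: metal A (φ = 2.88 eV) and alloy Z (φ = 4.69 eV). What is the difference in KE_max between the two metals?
1.8100 eV

Using KE_max = hc/λ - φ for each metal:

Photon energy: E = hc/λ = 8.5447 eV

For metal A (φ₁ = 2.88 eV):
KE₁ = E - φ₁ = 8.5447 - 2.88 = 5.6647 eV

For alloy Z (φ₂ = 4.69 eV):
KE₂ = E - φ₂ = 8.5447 - 4.69 = 3.8547 eV

Difference:
ΔKE = KE₁ - KE₂ = 5.6647 - 3.8547 = 1.8100 eV

Note: The difference equals the difference in work functions: 4.69 - 2.88 = 1.81 eV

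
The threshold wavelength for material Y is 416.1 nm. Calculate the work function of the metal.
2.98 eV

At the threshold wavelength, photon energy equals work function:
φ = hc/λ₀

Calculating:
φ = (6.626×10⁻³⁴ J·s)(3×10⁸ m/s) / (416.1×10⁻⁹ m)
φ = 2.98 eV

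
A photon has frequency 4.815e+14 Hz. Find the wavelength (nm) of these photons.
622.62 nm

Using the wave equation: c = fλ

Solving for wavelength:
λ = c/f = (3×10⁸ m/s) / (4.815e+14 Hz)
λ = 622.62 nm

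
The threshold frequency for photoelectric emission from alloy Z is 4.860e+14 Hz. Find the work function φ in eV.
2.01 eV

At the threshold frequency, photon energy equals work function:
φ = hf₀

Calculating:
φ = (6.626×10⁻³⁴ J·s)(4.860e+14 Hz)
φ = 2.01 eV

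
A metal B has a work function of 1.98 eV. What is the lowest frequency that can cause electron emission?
4.7876e+14 Hz

The threshold frequency is when the photon energy equals the work function:
hf₀ = φ

Solving for f₀:
f₀ = φ/h = (1.98 eV × 1.602×10⁻¹⁹ J/eV) / (6.626×10⁻³⁴ J·s)
f₀ = 4.7876e+14 Hz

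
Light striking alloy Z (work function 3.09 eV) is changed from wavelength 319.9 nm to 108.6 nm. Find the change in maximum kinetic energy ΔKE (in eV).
7.5409 eV

Using Einstein's equation: KE_max = hc/λ - φ

For λ₁ = 319.9 nm:
KE₁ = hc/λ₁ - φ = 3.8757 - 3.09 = 0.7857 eV

For λ₂ = 108.6 nm:
KE₂ = hc/λ₂ - φ = 11.4166 - 3.09 = 8.3266 eV

Change in KE:
ΔKE = KE₂ - KE₁ = 8.3266 - 0.7857 = 7.5409 eV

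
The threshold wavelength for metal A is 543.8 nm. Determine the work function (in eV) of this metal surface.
2.28 eV

At the threshold wavelength, photon energy equals work function:
φ = hc/λ₀

Calculating:
φ = (6.626×10⁻³⁴ J·s)(3×10⁸ m/s) / (543.8×10⁻⁹ m)
φ = 2.28 eV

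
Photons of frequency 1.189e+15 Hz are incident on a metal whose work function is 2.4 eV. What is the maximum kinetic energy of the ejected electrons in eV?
2.5173 eV

Using Einstein's photoelectric equation: KE_max = hf - φ

First, calculate the photon energy:
E_photon = hf = (6.626×10⁻³⁴ J·s)(1.189e+15 Hz)
E_photon = 4.9173 eV

Then, the maximum kinetic energy:
KE_max = E_photon - φ = 4.9173 eV - 2.4 eV = 2.5173 eV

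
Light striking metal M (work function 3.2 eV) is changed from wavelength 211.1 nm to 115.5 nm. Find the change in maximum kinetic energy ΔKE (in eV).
4.8613 eV

Using Einstein's equation: KE_max = hc/λ - φ

For λ₁ = 211.1 nm:
KE₁ = hc/λ₁ - φ = 5.8732 - 3.2 = 2.6732 eV

For λ₂ = 115.5 nm:
KE₂ = hc/λ₂ - φ = 10.7346 - 3.2 = 7.5346 eV

Change in KE:
ΔKE = KE₂ - KE₁ = 7.5346 - 2.6732 = 4.8613 eV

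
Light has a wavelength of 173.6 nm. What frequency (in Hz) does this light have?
1.7269e+15 Hz

Using the wave equation: c = fλ

Solving for frequency:
f = c/λ = (3×10⁸ m/s) / (173.6×10⁻⁹ m)
f = 1.7269e+15 Hz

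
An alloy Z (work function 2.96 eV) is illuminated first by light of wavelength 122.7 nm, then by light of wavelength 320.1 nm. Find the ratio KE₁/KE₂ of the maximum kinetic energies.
7.8229

Using Einstein's equation: KE_max = hc/λ - φ

For λ₁ = 122.7 nm:
E₁ = hc/λ₁ = 10.1047 eV
KE₁ = E₁ - φ = 10.1047 - 2.96 = 7.1447 eV

For λ₂ = 320.1 nm:
E₂ = hc/λ₂ = 3.8733 eV
KE₂ = E₂ - φ = 3.8733 - 2.96 = 0.9133 eV

Ratio: KE₁/KE₂ = 7.1447/0.9133 = 7.8229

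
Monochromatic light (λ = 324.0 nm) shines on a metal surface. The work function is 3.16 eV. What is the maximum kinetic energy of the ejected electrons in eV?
0.6667 eV

Using Einstein's photoelectric equation: KE_max = hf - φ = hc/λ - φ

First, calculate the photon energy:
E_photon = hc/λ = (6.626×10⁻³⁴ J·s)(3×10⁸ m/s) / (324.0×10⁻⁹ m)
E_photon = 3.8267 eV

Then, the maximum kinetic energy:
KE_max = E_photon - φ = 3.8267 eV - 3.16 eV = 0.6667 eV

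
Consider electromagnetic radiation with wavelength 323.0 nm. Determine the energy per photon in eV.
3.8385 eV

Using E = hf = hc/λ:

E = hc/λ = (6.626×10⁻³⁴ J·s)(3×10⁸ m/s) / (323.0×10⁻⁹ m)
E = 3.8385 eV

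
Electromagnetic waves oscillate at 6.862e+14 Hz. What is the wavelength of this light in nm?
436.89 nm

Using the wave equation: c = fλ

Solving for wavelength:
λ = c/f = (3×10⁸ m/s) / (6.862e+14 Hz)
λ = 436.89 nm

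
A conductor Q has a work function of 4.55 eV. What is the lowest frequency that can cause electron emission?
1.1002e+15 Hz

The threshold frequency is when the photon energy equals the work function:
hf₀ = φ

Solving for f₀:
f₀ = φ/h = (4.55 eV × 1.602×10⁻¹⁹ J/eV) / (6.626×10⁻³⁴ J·s)
f₀ = 1.1002e+15 Hz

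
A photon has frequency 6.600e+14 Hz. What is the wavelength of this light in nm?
454.23 nm

Using the wave equation: c = fλ

Solving for wavelength:
λ = c/f = (3×10⁸ m/s) / (6.600e+14 Hz)
λ = 454.23 nm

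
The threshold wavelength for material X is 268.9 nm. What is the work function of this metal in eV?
4.61 eV

At the threshold wavelength, photon energy equals work function:
φ = hc/λ₀

Calculating:
φ = (6.626×10⁻³⁴ J·s)(3×10⁸ m/s) / (268.9×10⁻⁹ m)
φ = 4.61 eV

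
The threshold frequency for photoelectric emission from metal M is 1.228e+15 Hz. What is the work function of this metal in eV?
5.08 eV

At the threshold frequency, photon energy equals work function:
φ = hf₀

Calculating:
φ = (6.626×10⁻³⁴ J·s)(1.228e+15 Hz)
φ = 5.08 eV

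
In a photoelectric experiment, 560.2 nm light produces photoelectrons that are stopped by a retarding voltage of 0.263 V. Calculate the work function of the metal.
1.95 eV

The stopping potential gives the maximum kinetic energy: KE_max = eV_s = 0.263 eV

From Einstein's photoelectric equation: KE_max = hc/λ - φ
Rearranging: φ = hc/λ - KE_max

Calculate photon energy:
E_photon = hc/λ = (6.626×10⁻³⁴ J·s)(3×10⁸ m/s) / (560.2×10⁻⁹ m) = 2.2132 eV

Therefore:
φ = 2.2132 - 0.263 = 1.95 eV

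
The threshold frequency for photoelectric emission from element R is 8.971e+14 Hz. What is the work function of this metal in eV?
3.71 eV

At the threshold frequency, photon energy equals work function:
φ = hf₀

Calculating:
φ = (6.626×10⁻³⁴ J·s)(8.971e+14 Hz)
φ = 3.71 eV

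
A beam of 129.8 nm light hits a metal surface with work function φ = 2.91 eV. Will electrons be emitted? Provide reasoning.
Yes

For photoemission, the photon energy must exceed the work function.

Photon energy: E = hc/λ = 9.5519 eV
Work function: φ = 2.91 eV

Since E_photon (9.5519 eV) > φ (2.91 eV), photoemission WILL occur.
The threshold wavelength is λ₀ = hc/φ = 426.1 nm.
Since 129.8 nm < 426.1 nm, the light has sufficient energy.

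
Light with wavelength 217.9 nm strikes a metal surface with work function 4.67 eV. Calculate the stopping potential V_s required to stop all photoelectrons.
1.0200 V

The stopping potential V_s satisfies: eV_s = KE_max

First, find KE_max using Einstein's equation:
E_photon = hc/λ = 5.6900 eV
KE_max = E_photon - φ = 5.6900 - 4.67 = 1.0200 eV

Since eV_s = KE_max:
V_s = KE_max/e = 1.0200 V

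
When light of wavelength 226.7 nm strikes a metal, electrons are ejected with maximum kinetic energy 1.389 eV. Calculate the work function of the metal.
4.08 eV

From Einstein's photoelectric equation: KE_max = hf - φ = hc/λ - φ

Rearranging for φ:
φ = hc/λ - KE_max

Calculate photon energy:
E_photon = hc/λ = 5.4691 eV

Therefore:
φ = 5.4691 - 1.389 = 4.08 eV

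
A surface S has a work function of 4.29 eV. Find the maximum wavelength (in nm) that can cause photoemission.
289.01 nm

The threshold wavelength is when the photon energy equals the work function:
hc/λ₀ = φ

Solving for λ₀:
λ₀ = hc/φ = (6.626×10⁻³⁴ J·s)(3×10⁸ m/s) / (4.29 eV × 1.602×10⁻¹⁹ J/eV)
λ₀ = 289.01 nm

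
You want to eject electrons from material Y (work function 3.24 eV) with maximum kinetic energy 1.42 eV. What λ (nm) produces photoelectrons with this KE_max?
266.06 nm

From Einstein's equation: KE_max = hc/λ - φ

Rearranging for λ:
hc/λ = KE_max + φ
λ = hc/(KE_max + φ)

Required photon energy:
E_photon = KE_max + φ = 1.42 + 3.24 = 4.66 eV

Required wavelength:
λ = hc/E_photon = (6.626×10⁻³⁴)(3×10⁸) / (4.66 × 1.602×10⁻¹⁹)
λ = 266.06 nm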